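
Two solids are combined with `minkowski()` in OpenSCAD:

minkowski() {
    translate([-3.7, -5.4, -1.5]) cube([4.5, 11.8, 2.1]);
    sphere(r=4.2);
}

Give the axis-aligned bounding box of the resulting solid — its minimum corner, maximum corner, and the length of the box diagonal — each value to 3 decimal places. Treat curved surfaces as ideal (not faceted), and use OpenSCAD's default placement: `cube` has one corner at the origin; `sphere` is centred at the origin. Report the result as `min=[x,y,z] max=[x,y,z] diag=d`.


A = translate([-3.7, -5.4, -1.5]) cube([4.5, 11.8, 2.1]) → bbox [-3.7,-5.4,-1.5] .. [0.8,6.4,0.6]
B = sphere(r=4.2) → bbox [-4.2,-4.2,-4.2] .. [4.2,4.2,4.2]
lo = A.lo+B.lo = [-3.7-4.2, -5.4-4.2, -1.5-4.2] = [-7.900,-9.600,-5.700]
hi = A.hi+B.hi = [0.8+4.2, 6.4+4.2, 0.6+4.2] = [5.000,10.600,4.800]
diag = √(12.9²+20.2²+10.5²) = √684.7 = 26.167

min=[-7.900,-9.600,-5.700] max=[5.000,10.600,4.800] diag=26.167


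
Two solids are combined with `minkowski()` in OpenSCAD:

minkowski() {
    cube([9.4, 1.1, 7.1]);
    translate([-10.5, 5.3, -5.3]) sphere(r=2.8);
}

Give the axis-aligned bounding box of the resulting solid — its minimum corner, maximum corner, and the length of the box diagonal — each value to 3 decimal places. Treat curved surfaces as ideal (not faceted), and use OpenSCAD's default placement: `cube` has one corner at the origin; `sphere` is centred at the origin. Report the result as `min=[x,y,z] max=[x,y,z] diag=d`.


min=[-13.300,2.500,-8.100] max=[1.700,9.200,4.600] diag=20.765

A = translate([-10.5, 5.3, -5.3]) sphere(r=2.8) → bbox [-13.3,2.5,-8.1] .. [-7.7,8.1,-2.5]
B = cube([9.4, 1.1, 7.1]) → bbox [0,0,0] .. [9.4,1.1,7.1]
lo = A.lo+B.lo = [-13.3+0, 2.5+0, -8.1+0] = [-13.300,2.500,-8.100]
hi = A.hi+B.hi = [-7.7+9.4, 8.1+1.1, -2.5+7.1] = [1.700,9.200,4.600]
diag = √(15²+6.7²+12.7²) = √431.18 = 20.765


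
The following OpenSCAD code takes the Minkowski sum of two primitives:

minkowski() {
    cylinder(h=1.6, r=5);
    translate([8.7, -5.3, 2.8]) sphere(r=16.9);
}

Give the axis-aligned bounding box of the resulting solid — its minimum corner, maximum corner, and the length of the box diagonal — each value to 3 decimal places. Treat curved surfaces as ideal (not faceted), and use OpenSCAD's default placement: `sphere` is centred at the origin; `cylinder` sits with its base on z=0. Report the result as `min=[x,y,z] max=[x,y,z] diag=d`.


min=[-13.200,-27.200,-14.100] max=[30.600,16.600,21.300] diag=71.345

A = translate([8.7, -5.3, 2.8]) sphere(r=16.9) → bbox [-8.2,-22.2,-14.1] .. [25.6,11.6,19.7]
B = cylinder(h=1.6, r=5) → bbox [-5,-5,0] .. [5,5,1.6]
lo = A.lo+B.lo = [-8.2-5, -22.2-5, -14.1+0] = [-13.200,-27.200,-14.100]
hi = A.hi+B.hi = [25.6+5, 11.6+5, 19.7+1.6] = [30.600,16.600,21.300]
diag = √(43.8²+43.8²+35.4²) = √5090.04 = 71.345


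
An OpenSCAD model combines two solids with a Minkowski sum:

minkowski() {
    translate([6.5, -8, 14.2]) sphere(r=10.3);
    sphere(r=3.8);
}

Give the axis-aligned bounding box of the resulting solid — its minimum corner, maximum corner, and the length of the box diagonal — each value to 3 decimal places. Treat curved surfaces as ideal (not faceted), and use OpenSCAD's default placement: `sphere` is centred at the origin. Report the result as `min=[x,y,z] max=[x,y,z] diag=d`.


min=[-7.600,-22.100,0.100] max=[20.600,6.100,28.300] diag=48.844

A = translate([6.5, -8, 14.2]) sphere(r=10.3) → bbox [-3.8,-18.3,3.9] .. [16.8,2.3,24.5]
B = sphere(r=3.8) → bbox [-3.8,-3.8,-3.8] .. [3.8,3.8,3.8]
lo = A.lo+B.lo = [-3.8-3.8, -18.3-3.8, 3.9-3.8] = [-7.600,-22.100,0.100]
hi = A.hi+B.hi = [16.8+3.8, 2.3+3.8, 24.5+3.8] = [20.600,6.100,28.300]
diag = √(28.2²+28.2²+28.2²) = √2385.72 = 48.844


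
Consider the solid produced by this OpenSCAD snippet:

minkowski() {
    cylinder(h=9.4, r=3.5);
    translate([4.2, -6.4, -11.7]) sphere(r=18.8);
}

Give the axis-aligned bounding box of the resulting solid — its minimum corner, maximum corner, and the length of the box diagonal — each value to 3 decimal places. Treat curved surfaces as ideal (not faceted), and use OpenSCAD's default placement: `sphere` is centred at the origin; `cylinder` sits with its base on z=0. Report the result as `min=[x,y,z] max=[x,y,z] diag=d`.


min=[-18.100,-28.700,-30.500] max=[26.500,15.900,16.500] diag=78.660

A = translate([4.2, -6.4, -11.7]) sphere(r=18.8) → bbox [-14.6,-25.2,-30.5] .. [23,12.4,7.1]
B = cylinder(h=9.4, r=3.5) → bbox [-3.5,-3.5,0] .. [3.5,3.5,9.4]
lo = A.lo+B.lo = [-14.6-3.5, -25.2-3.5, -30.5+0] = [-18.100,-28.700,-30.500]
hi = A.hi+B.hi = [23+3.5, 12.4+3.5, 7.1+9.4] = [26.500,15.900,16.500]
diag = √(44.6²+44.6²+47²) = √6187.32 = 78.660


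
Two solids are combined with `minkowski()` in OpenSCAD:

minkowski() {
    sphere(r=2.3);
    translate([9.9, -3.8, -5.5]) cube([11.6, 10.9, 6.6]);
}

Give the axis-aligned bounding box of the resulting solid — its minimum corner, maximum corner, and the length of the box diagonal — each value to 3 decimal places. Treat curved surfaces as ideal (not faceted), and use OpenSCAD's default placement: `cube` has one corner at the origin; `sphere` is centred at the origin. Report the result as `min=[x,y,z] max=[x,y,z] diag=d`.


A = translate([9.9, -3.8, -5.5]) cube([11.6, 10.9, 6.6]) → bbox [9.9,-3.8,-5.5] .. [21.5,7.1,1.1]
B = sphere(r=2.3) → bbox [-2.3,-2.3,-2.3] .. [2.3,2.3,2.3]
lo = A.lo+B.lo = [9.9-2.3, -3.8-2.3, -5.5-2.3] = [7.600,-6.100,-7.800]
hi = A.hi+B.hi = [21.5+2.3, 7.1+2.3, 1.1+2.3] = [23.800,9.400,3.400]
diag = √(16.2²+15.5²+11.2²) = √628.13 = 25.063

min=[7.600,-6.100,-7.800] max=[23.800,9.400,3.400] diag=25.063


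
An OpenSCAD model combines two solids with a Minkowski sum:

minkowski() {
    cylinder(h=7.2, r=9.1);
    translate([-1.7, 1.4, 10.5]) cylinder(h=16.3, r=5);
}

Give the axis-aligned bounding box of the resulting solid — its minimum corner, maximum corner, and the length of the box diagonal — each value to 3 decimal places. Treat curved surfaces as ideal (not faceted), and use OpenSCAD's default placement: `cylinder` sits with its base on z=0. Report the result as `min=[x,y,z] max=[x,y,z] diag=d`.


min=[-15.800,-12.700,10.500] max=[12.400,15.500,34.000] diag=46.290

A = translate([-1.7, 1.4, 10.5]) cylinder(h=16.3, r=5) → bbox [-6.7,-3.6,10.5] .. [3.3,6.4,26.8]
B = cylinder(h=7.2, r=9.1) → bbox [-9.1,-9.1,0] .. [9.1,9.1,7.2]
lo = A.lo+B.lo = [-6.7-9.1, -3.6-9.1, 10.5+0] = [-15.800,-12.700,10.500]
hi = A.hi+B.hi = [3.3+9.1, 6.4+9.1, 26.8+7.2] = [12.400,15.500,34.000]
diag = √(28.2²+28.2²+23.5²) = √2142.73 = 46.290


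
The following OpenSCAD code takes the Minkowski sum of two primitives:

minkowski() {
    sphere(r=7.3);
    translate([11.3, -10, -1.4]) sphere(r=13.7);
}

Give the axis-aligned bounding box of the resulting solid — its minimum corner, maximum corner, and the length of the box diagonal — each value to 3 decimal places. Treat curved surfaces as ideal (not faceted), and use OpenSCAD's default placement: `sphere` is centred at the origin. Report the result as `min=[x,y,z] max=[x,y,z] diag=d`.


A = translate([11.3, -10, -1.4]) sphere(r=13.7) → bbox [-2.4,-23.7,-15.1] .. [25,3.7,12.3]
B = sphere(r=7.3) → bbox [-7.3,-7.3,-7.3] .. [7.3,7.3,7.3]
lo = A.lo+B.lo = [-2.4-7.3, -23.7-7.3, -15.1-7.3] = [-9.700,-31.000,-22.400]
hi = A.hi+B.hi = [25+7.3, 3.7+7.3, 12.3+7.3] = [32.300,11.000,19.600]
diag = √(42²+42²+42²) = √5292 = 72.746

min=[-9.700,-31.000,-22.400] max=[32.300,11.000,19.600] diag=72.746


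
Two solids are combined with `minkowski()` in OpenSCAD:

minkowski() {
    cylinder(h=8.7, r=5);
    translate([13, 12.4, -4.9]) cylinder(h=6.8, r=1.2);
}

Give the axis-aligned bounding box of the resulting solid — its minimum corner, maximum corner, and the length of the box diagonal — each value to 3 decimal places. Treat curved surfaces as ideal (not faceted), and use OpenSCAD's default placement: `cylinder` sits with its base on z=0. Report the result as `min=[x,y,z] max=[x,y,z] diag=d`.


min=[6.800,6.200,-4.900] max=[19.200,18.600,10.600] diag=23.404

A = translate([13, 12.4, -4.9]) cylinder(h=6.8, r=1.2) → bbox [11.8,11.2,-4.9] .. [14.2,13.6,1.9]
B = cylinder(h=8.7, r=5) → bbox [-5,-5,0] .. [5,5,8.7]
lo = A.lo+B.lo = [11.8-5, 11.2-5, -4.9+0] = [6.800,6.200,-4.900]
hi = A.hi+B.hi = [14.2+5, 13.6+5, 1.9+8.7] = [19.200,18.600,10.600]
diag = √(12.4²+12.4²+15.5²) = √547.77 = 23.404


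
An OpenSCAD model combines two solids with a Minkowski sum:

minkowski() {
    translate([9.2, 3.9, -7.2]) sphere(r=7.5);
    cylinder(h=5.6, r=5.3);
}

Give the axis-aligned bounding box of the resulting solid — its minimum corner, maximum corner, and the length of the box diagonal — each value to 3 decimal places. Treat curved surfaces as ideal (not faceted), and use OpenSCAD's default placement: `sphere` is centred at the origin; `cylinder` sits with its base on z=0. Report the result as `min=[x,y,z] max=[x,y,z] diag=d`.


A = translate([9.2, 3.9, -7.2]) sphere(r=7.5) → bbox [1.7,-3.6,-14.7] .. [16.7,11.4,0.3]
B = cylinder(h=5.6, r=5.3) → bbox [-5.3,-5.3,0] .. [5.3,5.3,5.6]
lo = A.lo+B.lo = [1.7-5.3, -3.6-5.3, -14.7+0] = [-3.600,-8.900,-14.700]
hi = A.hi+B.hi = [16.7+5.3, 11.4+5.3, 0.3+5.6] = [22.000,16.700,5.900]
diag = √(25.6²+25.6²+20.6²) = √1735.08 = 41.654

min=[-3.600,-8.900,-14.700] max=[22.000,16.700,5.900] diag=41.654


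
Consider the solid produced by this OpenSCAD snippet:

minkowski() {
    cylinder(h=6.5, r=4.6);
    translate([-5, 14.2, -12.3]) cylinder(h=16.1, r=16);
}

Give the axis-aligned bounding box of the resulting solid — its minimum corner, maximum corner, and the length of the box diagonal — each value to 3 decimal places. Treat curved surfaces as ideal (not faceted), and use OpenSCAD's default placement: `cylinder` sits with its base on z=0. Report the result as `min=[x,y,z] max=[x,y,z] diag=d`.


A = translate([-5, 14.2, -12.3]) cylinder(h=16.1, r=16) → bbox [-21,-1.8,-12.3] .. [11,30.2,3.8]
B = cylinder(h=6.5, r=4.6) → bbox [-4.6,-4.6,0] .. [4.6,4.6,6.5]
lo = A.lo+B.lo = [-21-4.6, -1.8-4.6, -12.3+0] = [-25.600,-6.400,-12.300]
hi = A.hi+B.hi = [11+4.6, 30.2+4.6, 3.8+6.5] = [15.600,34.800,10.300]
diag = √(41.2²+41.2²+22.6²) = √3905.64 = 62.495

min=[-25.600,-6.400,-12.300] max=[15.600,34.800,10.300] diag=62.495


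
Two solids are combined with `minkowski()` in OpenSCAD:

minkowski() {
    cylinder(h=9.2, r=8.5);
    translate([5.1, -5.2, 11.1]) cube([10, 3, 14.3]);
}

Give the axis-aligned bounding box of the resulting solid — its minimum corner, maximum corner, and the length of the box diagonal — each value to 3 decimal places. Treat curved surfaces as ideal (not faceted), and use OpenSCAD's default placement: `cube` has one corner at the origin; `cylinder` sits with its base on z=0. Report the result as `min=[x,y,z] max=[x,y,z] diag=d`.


min=[-3.400,-13.700,11.100] max=[23.600,6.300,34.600] diag=41.003

A = translate([5.1, -5.2, 11.1]) cube([10, 3, 14.3]) → bbox [5.1,-5.2,11.1] .. [15.1,-2.2,25.4]
B = cylinder(h=9.2, r=8.5) → bbox [-8.5,-8.5,0] .. [8.5,8.5,9.2]
lo = A.lo+B.lo = [5.1-8.5, -5.2-8.5, 11.1+0] = [-3.400,-13.700,11.100]
hi = A.hi+B.hi = [15.1+8.5, -2.2+8.5, 25.4+9.2] = [23.600,6.300,34.600]
diag = √(27²+20²+23.5²) = √1681.25 = 41.003


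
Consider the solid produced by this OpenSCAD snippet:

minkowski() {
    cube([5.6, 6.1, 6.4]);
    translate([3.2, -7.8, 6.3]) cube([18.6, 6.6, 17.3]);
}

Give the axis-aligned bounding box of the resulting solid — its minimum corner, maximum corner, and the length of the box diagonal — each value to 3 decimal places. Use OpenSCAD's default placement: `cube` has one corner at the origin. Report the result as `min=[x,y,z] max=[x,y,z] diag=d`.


A = translate([3.2, -7.8, 6.3]) cube([18.6, 6.6, 17.3]) → bbox [3.2,-7.8,6.3] .. [21.8,-1.2,23.6]
B = cube([5.6, 6.1, 6.4]) → bbox [0,0,0] .. [5.6,6.1,6.4]
lo = A.lo+B.lo = [3.2+0, -7.8+0, 6.3+0] = [3.200,-7.800,6.300]
hi = A.hi+B.hi = [21.8+5.6, -1.2+6.1, 23.6+6.4] = [27.400,4.900,30.000]
diag = √(24.2²+12.7²+23.7²) = √1308.62 = 36.175

min=[3.200,-7.800,6.300] max=[27.400,4.900,30.000] diag=36.175


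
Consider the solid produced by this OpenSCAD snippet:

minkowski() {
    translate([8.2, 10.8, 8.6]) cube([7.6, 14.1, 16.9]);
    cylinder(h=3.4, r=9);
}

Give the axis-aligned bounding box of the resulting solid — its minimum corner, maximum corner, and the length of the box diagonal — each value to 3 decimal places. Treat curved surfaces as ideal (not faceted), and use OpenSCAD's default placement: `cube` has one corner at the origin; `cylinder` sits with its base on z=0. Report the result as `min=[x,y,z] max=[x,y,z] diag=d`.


min=[-0.800,1.800,8.600] max=[24.800,33.900,28.900] diag=45.802

A = translate([8.2, 10.8, 8.6]) cube([7.6, 14.1, 16.9]) → bbox [8.2,10.8,8.6] .. [15.8,24.9,25.5]
B = cylinder(h=3.4, r=9) → bbox [-9,-9,0] .. [9,9,3.4]
lo = A.lo+B.lo = [8.2-9, 10.8-9, 8.6+0] = [-0.800,1.800,8.600]
hi = A.hi+B.hi = [15.8+9, 24.9+9, 25.5+3.4] = [24.800,33.900,28.900]
diag = √(25.6²+32.1²+20.3²) = √2097.86 = 45.802


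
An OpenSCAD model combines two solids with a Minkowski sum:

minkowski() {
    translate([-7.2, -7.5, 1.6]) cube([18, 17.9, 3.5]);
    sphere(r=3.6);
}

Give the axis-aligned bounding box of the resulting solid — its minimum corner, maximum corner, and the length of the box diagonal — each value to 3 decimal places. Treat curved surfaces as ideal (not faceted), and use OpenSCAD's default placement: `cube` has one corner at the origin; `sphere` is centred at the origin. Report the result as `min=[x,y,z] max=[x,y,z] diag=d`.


min=[-10.800,-11.100,-2.000] max=[14.400,14.000,8.700] diag=37.142

A = translate([-7.2, -7.5, 1.6]) cube([18, 17.9, 3.5]) → bbox [-7.2,-7.5,1.6] .. [10.8,10.4,5.1]
B = sphere(r=3.6) → bbox [-3.6,-3.6,-3.6] .. [3.6,3.6,3.6]
lo = A.lo+B.lo = [-7.2-3.6, -7.5-3.6, 1.6-3.6] = [-10.800,-11.100,-2.000]
hi = A.hi+B.hi = [10.8+3.6, 10.4+3.6, 5.1+3.6] = [14.400,14.000,8.700]
diag = √(25.2²+25.1²+10.7²) = √1379.54 = 37.142


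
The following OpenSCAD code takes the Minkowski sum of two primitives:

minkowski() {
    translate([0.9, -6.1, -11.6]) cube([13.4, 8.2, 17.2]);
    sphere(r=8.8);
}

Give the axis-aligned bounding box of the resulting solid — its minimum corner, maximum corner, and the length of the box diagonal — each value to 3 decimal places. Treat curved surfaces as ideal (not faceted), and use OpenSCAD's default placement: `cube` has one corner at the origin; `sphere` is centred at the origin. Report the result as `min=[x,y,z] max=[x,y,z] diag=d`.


min=[-7.900,-14.900,-20.400] max=[23.100,10.900,14.400] diag=53.270

A = translate([0.9, -6.1, -11.6]) cube([13.4, 8.2, 17.2]) → bbox [0.9,-6.1,-11.6] .. [14.3,2.1,5.6]
B = sphere(r=8.8) → bbox [-8.8,-8.8,-8.8] .. [8.8,8.8,8.8]
lo = A.lo+B.lo = [0.9-8.8, -6.1-8.8, -11.6-8.8] = [-7.900,-14.900,-20.400]
hi = A.hi+B.hi = [14.3+8.8, 2.1+8.8, 5.6+8.8] = [23.100,10.900,14.400]
diag = √(31²+25.8²+34.8²) = √2837.68 = 53.270


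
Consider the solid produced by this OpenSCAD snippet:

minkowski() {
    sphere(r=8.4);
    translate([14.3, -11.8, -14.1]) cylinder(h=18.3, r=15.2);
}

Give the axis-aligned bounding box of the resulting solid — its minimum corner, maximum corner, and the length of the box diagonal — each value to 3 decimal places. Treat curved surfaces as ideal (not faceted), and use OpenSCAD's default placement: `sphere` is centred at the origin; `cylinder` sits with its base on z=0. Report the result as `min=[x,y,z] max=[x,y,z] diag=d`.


A = translate([14.3, -11.8, -14.1]) cylinder(h=18.3, r=15.2) → bbox [-0.9,-27,-14.1] .. [29.5,3.4,4.2]
B = sphere(r=8.4) → bbox [-8.4,-8.4,-8.4] .. [8.4,8.4,8.4]
lo = A.lo+B.lo = [-0.9-8.4, -27-8.4, -14.1-8.4] = [-9.300,-35.400,-22.500]
hi = A.hi+B.hi = [29.5+8.4, 3.4+8.4, 4.2+8.4] = [37.900,11.800,12.600]
diag = √(47.2²+47.2²+35.1²) = √5687.69 = 75.417

min=[-9.300,-35.400,-22.500] max=[37.900,11.800,12.600] diag=75.417


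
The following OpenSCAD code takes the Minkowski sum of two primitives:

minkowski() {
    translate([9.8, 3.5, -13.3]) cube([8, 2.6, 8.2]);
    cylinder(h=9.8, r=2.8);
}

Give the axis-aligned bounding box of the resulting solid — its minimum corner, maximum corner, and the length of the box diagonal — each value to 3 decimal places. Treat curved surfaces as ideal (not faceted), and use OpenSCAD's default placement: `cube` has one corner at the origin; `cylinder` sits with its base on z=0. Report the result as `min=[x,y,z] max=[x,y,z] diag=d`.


min=[7.000,0.700,-13.300] max=[20.600,8.900,4.700] diag=24.004

A = translate([9.8, 3.5, -13.3]) cube([8, 2.6, 8.2]) → bbox [9.8,3.5,-13.3] .. [17.8,6.1,-5.1]
B = cylinder(h=9.8, r=2.8) → bbox [-2.8,-2.8,0] .. [2.8,2.8,9.8]
lo = A.lo+B.lo = [9.8-2.8, 3.5-2.8, -13.3+0] = [7.000,0.700,-13.300]
hi = A.hi+B.hi = [17.8+2.8, 6.1+2.8, -5.1+9.8] = [20.600,8.900,4.700]
diag = √(13.6²+8.2²+18²) = √576.2 = 24.004


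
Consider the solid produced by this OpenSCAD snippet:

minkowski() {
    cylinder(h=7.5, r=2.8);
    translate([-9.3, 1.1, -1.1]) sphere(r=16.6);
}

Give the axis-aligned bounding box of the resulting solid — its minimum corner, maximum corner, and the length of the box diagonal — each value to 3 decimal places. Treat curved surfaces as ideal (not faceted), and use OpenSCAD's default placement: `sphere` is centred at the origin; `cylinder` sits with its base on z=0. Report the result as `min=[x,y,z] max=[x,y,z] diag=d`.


A = translate([-9.3, 1.1, -1.1]) sphere(r=16.6) → bbox [-25.9,-15.5,-17.7] .. [7.3,17.7,15.5]
B = cylinder(h=7.5, r=2.8) → bbox [-2.8,-2.8,0] .. [2.8,2.8,7.5]
lo = A.lo+B.lo = [-25.9-2.8, -15.5-2.8, -17.7+0] = [-28.700,-18.300,-17.700]
hi = A.hi+B.hi = [7.3+2.8, 17.7+2.8, 15.5+7.5] = [10.100,20.500,23.000]
diag = √(38.8²+38.8²+40.7²) = √4667.37 = 68.318

min=[-28.700,-18.300,-17.700] max=[10.100,20.500,23.000] diag=68.318


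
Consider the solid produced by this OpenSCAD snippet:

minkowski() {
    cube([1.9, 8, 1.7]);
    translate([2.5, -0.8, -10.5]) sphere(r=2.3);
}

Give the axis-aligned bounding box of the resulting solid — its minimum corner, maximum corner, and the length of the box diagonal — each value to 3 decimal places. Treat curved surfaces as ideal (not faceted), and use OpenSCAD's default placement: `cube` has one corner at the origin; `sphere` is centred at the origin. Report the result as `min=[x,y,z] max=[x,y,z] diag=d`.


A = translate([2.5, -0.8, -10.5]) sphere(r=2.3) → bbox [0.2,-3.1,-12.8] .. [4.8,1.5,-8.2]
B = cube([1.9, 8, 1.7]) → bbox [0,0,0] .. [1.9,8,1.7]
lo = A.lo+B.lo = [0.2+0, -3.1+0, -12.8+0] = [0.200,-3.100,-12.800]
hi = A.hi+B.hi = [4.8+1.9, 1.5+8, -8.2+1.7] = [6.700,9.500,-6.500]
diag = √(6.5²+12.6²+6.3²) = √240.7 = 15.515

min=[0.200,-3.100,-12.800] max=[6.700,9.500,-6.500] diag=15.515


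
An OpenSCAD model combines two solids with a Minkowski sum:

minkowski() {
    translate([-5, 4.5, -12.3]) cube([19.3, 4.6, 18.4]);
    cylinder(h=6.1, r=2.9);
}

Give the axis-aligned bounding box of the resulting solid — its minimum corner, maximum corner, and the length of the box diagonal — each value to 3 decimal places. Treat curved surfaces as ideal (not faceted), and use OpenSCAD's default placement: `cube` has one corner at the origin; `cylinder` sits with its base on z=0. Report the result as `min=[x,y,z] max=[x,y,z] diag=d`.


A = translate([-5, 4.5, -12.3]) cube([19.3, 4.6, 18.4]) → bbox [-5,4.5,-12.3] .. [14.3,9.1,6.1]
B = cylinder(h=6.1, r=2.9) → bbox [-2.9,-2.9,0] .. [2.9,2.9,6.1]
lo = A.lo+B.lo = [-5-2.9, 4.5-2.9, -12.3+0] = [-7.900,1.600,-12.300]
hi = A.hi+B.hi = [14.3+2.9, 9.1+2.9, 6.1+6.1] = [17.200,12.000,12.200]
diag = √(25.1²+10.4²+24.5²) = √1338.42 = 36.584

min=[-7.900,1.600,-12.300] max=[17.200,12.000,12.200] diag=36.584


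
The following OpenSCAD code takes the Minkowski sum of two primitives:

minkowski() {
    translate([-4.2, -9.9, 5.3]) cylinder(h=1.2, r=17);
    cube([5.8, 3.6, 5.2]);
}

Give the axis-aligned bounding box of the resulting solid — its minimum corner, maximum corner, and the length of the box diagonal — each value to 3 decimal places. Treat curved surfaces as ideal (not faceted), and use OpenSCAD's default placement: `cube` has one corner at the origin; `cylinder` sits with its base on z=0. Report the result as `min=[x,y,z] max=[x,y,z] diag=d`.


min=[-21.200,-26.900,5.300] max=[18.600,10.700,11.700] diag=55.125

A = translate([-4.2, -9.9, 5.3]) cylinder(h=1.2, r=17) → bbox [-21.2,-26.9,5.3] .. [12.8,7.1,6.5]
B = cube([5.8, 3.6, 5.2]) → bbox [0,0,0] .. [5.8,3.6,5.2]
lo = A.lo+B.lo = [-21.2+0, -26.9+0, 5.3+0] = [-21.200,-26.900,5.300]
hi = A.hi+B.hi = [12.8+5.8, 7.1+3.6, 6.5+5.2] = [18.600,10.700,11.700]
diag = √(39.8²+37.6²+6.4²) = √3038.76 = 55.125


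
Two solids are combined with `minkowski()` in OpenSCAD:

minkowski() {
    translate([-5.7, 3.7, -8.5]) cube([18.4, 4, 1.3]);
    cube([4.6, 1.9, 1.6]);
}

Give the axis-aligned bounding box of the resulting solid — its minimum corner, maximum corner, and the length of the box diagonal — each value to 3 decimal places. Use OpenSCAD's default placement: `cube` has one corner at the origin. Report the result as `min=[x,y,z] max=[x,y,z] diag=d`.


A = translate([-5.7, 3.7, -8.5]) cube([18.4, 4, 1.3]) → bbox [-5.7,3.7,-8.5] .. [12.7,7.7,-7.2]
B = cube([4.6, 1.9, 1.6]) → bbox [0,0,0] .. [4.6,1.9,1.6]
lo = A.lo+B.lo = [-5.7+0, 3.7+0, -8.5+0] = [-5.700,3.700,-8.500]
hi = A.hi+B.hi = [12.7+4.6, 7.7+1.9, -7.2+1.6] = [17.300,9.600,-5.600]
diag = √(23²+5.9²+2.9²) = √572.22 = 23.921

min=[-5.700,3.700,-8.500] max=[17.300,9.600,-5.600] diag=23.921


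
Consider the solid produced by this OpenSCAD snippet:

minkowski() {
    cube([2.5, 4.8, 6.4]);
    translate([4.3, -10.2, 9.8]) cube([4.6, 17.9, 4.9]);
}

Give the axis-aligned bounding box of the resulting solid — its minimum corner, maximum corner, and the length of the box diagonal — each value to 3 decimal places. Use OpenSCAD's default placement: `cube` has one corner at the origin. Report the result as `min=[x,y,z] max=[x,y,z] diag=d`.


A = translate([4.3, -10.2, 9.8]) cube([4.6, 17.9, 4.9]) → bbox [4.3,-10.2,9.8] .. [8.9,7.7,14.7]
B = cube([2.5, 4.8, 6.4]) → bbox [0,0,0] .. [2.5,4.8,6.4]
lo = A.lo+B.lo = [4.3+0, -10.2+0, 9.8+0] = [4.300,-10.200,9.800]
hi = A.hi+B.hi = [8.9+2.5, 7.7+4.8, 14.7+6.4] = [11.400,12.500,21.100]
diag = √(7.1²+22.7²+11.3²) = √693.39 = 26.332

min=[4.300,-10.200,9.800] max=[11.400,12.500,21.100] diag=26.332


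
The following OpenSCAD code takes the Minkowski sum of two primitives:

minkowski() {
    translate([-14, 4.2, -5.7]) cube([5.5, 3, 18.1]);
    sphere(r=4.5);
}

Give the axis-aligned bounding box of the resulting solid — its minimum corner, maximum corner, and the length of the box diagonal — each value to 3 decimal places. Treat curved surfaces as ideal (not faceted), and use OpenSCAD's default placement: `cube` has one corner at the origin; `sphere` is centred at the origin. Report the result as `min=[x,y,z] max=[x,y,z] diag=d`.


A = translate([-14, 4.2, -5.7]) cube([5.5, 3, 18.1]) → bbox [-14,4.2,-5.7] .. [-8.5,7.2,12.4]
B = sphere(r=4.5) → bbox [-4.5,-4.5,-4.5] .. [4.5,4.5,4.5]
lo = A.lo+B.lo = [-14-4.5, 4.2-4.5, -5.7-4.5] = [-18.500,-0.300,-10.200]
hi = A.hi+B.hi = [-8.5+4.5, 7.2+4.5, 12.4+4.5] = [-4.000,11.700,16.900]
diag = √(14.5²+12²+27.1²) = √1088.66 = 32.995

min=[-18.500,-0.300,-10.200] max=[-4.000,11.700,16.900] diag=32.995


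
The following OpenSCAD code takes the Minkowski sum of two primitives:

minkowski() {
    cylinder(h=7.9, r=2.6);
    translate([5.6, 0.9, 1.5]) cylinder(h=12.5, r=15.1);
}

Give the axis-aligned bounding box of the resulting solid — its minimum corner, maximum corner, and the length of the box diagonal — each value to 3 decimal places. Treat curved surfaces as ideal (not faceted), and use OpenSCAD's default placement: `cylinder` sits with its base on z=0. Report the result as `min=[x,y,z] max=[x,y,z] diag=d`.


A = translate([5.6, 0.9, 1.5]) cylinder(h=12.5, r=15.1) → bbox [-9.5,-14.2,1.5] .. [20.7,16,14]
B = cylinder(h=7.9, r=2.6) → bbox [-2.6,-2.6,0] .. [2.6,2.6,7.9]
lo = A.lo+B.lo = [-9.5-2.6, -14.2-2.6, 1.5+0] = [-12.100,-16.800,1.500]
hi = A.hi+B.hi = [20.7+2.6, 16+2.6, 14+7.9] = [23.300,18.600,21.900]
diag = √(35.4²+35.4²+20.4²) = √2922.48 = 54.060

min=[-12.100,-16.800,1.500] max=[23.300,18.600,21.900] diag=54.060


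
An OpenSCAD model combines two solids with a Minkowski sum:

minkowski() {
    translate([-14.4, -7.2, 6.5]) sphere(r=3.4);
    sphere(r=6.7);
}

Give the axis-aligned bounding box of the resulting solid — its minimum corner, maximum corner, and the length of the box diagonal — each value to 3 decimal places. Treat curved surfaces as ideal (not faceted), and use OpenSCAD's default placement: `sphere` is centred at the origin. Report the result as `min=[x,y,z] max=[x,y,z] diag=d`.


min=[-24.500,-17.300,-3.600] max=[-4.300,2.900,16.600] diag=34.987

A = translate([-14.4, -7.2, 6.5]) sphere(r=3.4) → bbox [-17.8,-10.6,3.1] .. [-11,-3.8,9.9]
B = sphere(r=6.7) → bbox [-6.7,-6.7,-6.7] .. [6.7,6.7,6.7]
lo = A.lo+B.lo = [-17.8-6.7, -10.6-6.7, 3.1-6.7] = [-24.500,-17.300,-3.600]
hi = A.hi+B.hi = [-11+6.7, -3.8+6.7, 9.9+6.7] = [-4.300,2.900,16.600]
diag = √(20.2²+20.2²+20.2²) = √1224.12 = 34.987


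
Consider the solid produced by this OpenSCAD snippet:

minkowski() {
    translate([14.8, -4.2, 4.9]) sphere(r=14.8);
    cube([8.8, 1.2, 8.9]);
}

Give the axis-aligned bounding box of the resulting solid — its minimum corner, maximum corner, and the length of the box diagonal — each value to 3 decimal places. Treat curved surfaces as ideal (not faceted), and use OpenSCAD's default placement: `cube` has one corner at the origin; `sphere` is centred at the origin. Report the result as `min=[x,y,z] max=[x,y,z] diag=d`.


A = translate([14.8, -4.2, 4.9]) sphere(r=14.8) → bbox [0,-19,-9.9] .. [29.6,10.6,19.7]
B = cube([8.8, 1.2, 8.9]) → bbox [0,0,0] .. [8.8,1.2,8.9]
lo = A.lo+B.lo = [0+0, -19+0, -9.9+0] = [0.000,-19.000,-9.900]
hi = A.hi+B.hi = [29.6+8.8, 10.6+1.2, 19.7+8.9] = [38.400,11.800,28.600]
diag = √(38.4²+30.8²+38.5²) = √3905.45 = 62.494

min=[0.000,-19.000,-9.900] max=[38.400,11.800,28.600] diag=62.494


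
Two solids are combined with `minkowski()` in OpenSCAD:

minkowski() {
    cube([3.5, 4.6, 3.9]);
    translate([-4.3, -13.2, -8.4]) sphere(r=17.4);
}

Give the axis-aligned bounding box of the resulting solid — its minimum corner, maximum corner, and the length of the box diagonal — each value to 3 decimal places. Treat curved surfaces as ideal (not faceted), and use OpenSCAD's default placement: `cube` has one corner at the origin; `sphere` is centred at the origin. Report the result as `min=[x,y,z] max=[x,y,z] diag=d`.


min=[-21.700,-30.600,-25.800] max=[16.600,8.800,12.900] diag=67.208

A = translate([-4.3, -13.2, -8.4]) sphere(r=17.4) → bbox [-21.7,-30.6,-25.8] .. [13.1,4.2,9]
B = cube([3.5, 4.6, 3.9]) → bbox [0,0,0] .. [3.5,4.6,3.9]
lo = A.lo+B.lo = [-21.7+0, -30.6+0, -25.8+0] = [-21.700,-30.600,-25.800]
hi = A.hi+B.hi = [13.1+3.5, 4.2+4.6, 9+3.9] = [16.600,8.800,12.900]
diag = √(38.3²+39.4²+38.7²) = √4516.94 = 67.208


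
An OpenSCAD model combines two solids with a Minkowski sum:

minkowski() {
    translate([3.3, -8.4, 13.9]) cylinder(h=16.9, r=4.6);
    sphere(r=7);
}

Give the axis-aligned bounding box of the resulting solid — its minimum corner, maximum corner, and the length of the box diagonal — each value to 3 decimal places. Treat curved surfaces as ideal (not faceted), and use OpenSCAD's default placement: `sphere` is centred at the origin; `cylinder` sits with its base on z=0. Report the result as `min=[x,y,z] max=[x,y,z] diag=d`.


A = translate([3.3, -8.4, 13.9]) cylinder(h=16.9, r=4.6) → bbox [-1.3,-13,13.9] .. [7.9,-3.8,30.8]
B = sphere(r=7) → bbox [-7,-7,-7] .. [7,7,7]
lo = A.lo+B.lo = [-1.3-7, -13-7, 13.9-7] = [-8.300,-20.000,6.900]
hi = A.hi+B.hi = [7.9+7, -3.8+7, 30.8+7] = [14.900,3.200,37.800]
diag = √(23.2²+23.2²+30.9²) = √2031.29 = 45.070

min=[-8.300,-20.000,6.900] max=[14.900,3.200,37.800] diag=45.070


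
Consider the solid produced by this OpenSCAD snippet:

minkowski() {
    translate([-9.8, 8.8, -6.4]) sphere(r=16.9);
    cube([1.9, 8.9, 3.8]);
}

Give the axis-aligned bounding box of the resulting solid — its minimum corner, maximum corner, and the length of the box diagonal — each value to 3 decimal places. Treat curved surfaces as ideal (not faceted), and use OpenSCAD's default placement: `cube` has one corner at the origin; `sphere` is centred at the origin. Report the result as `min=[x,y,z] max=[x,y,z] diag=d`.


A = translate([-9.8, 8.8, -6.4]) sphere(r=16.9) → bbox [-26.7,-8.1,-23.3] .. [7.1,25.7,10.5]
B = cube([1.9, 8.9, 3.8]) → bbox [0,0,0] .. [1.9,8.9,3.8]
lo = A.lo+B.lo = [-26.7+0, -8.1+0, -23.3+0] = [-26.700,-8.100,-23.300]
hi = A.hi+B.hi = [7.1+1.9, 25.7+8.9, 10.5+3.8] = [9.000,34.600,14.300]
diag = √(35.7²+42.7²+37.6²) = √4511.54 = 67.168

min=[-26.700,-8.100,-23.300] max=[9.000,34.600,14.300] diag=67.168


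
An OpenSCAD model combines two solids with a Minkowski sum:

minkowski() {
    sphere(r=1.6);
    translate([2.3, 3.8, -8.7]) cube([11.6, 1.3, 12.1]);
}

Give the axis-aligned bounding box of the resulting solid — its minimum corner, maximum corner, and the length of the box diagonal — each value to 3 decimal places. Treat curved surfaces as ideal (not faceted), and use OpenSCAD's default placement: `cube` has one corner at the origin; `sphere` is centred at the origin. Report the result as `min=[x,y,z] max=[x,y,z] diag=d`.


A = translate([2.3, 3.8, -8.7]) cube([11.6, 1.3, 12.1]) → bbox [2.3,3.8,-8.7] .. [13.9,5.1,3.4]
B = sphere(r=1.6) → bbox [-1.6,-1.6,-1.6] .. [1.6,1.6,1.6]
lo = A.lo+B.lo = [2.3-1.6, 3.8-1.6, -8.7-1.6] = [0.700,2.200,-10.300]
hi = A.hi+B.hi = [13.9+1.6, 5.1+1.6, 3.4+1.6] = [15.500,6.700,5.000]
diag = √(14.8²+4.5²+15.3²) = √473.38 = 21.757

min=[0.700,2.200,-10.300] max=[15.500,6.700,5.000] diag=21.757


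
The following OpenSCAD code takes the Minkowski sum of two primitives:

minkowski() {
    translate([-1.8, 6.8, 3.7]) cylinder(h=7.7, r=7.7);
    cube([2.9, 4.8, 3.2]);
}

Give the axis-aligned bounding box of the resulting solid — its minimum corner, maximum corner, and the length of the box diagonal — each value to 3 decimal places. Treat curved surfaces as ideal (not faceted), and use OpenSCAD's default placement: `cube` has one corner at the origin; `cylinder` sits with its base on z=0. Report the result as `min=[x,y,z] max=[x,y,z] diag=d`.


min=[-9.500,-0.900,3.700] max=[8.800,19.300,14.600] diag=29.355

A = translate([-1.8, 6.8, 3.7]) cylinder(h=7.7, r=7.7) → bbox [-9.5,-0.9,3.7] .. [5.9,14.5,11.4]
B = cube([2.9, 4.8, 3.2]) → bbox [0,0,0] .. [2.9,4.8,3.2]
lo = A.lo+B.lo = [-9.5+0, -0.9+0, 3.7+0] = [-9.500,-0.900,3.700]
hi = A.hi+B.hi = [5.9+2.9, 14.5+4.8, 11.4+3.2] = [8.800,19.300,14.600]
diag = √(18.3²+20.2²+10.9²) = √861.74 = 29.355


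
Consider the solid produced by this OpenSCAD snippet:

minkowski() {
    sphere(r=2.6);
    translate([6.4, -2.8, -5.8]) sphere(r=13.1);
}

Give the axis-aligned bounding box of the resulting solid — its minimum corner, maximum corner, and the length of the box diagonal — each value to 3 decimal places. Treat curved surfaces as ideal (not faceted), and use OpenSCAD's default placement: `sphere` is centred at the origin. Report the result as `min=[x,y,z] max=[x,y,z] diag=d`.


min=[-9.300,-18.500,-21.500] max=[22.100,12.900,9.900] diag=54.386

A = translate([6.4, -2.8, -5.8]) sphere(r=13.1) → bbox [-6.7,-15.9,-18.9] .. [19.5,10.3,7.3]
B = sphere(r=2.6) → bbox [-2.6,-2.6,-2.6] .. [2.6,2.6,2.6]
lo = A.lo+B.lo = [-6.7-2.6, -15.9-2.6, -18.9-2.6] = [-9.300,-18.500,-21.500]
hi = A.hi+B.hi = [19.5+2.6, 10.3+2.6, 7.3+2.6] = [22.100,12.900,9.900]
diag = √(31.4²+31.4²+31.4²) = √2957.88 = 54.386


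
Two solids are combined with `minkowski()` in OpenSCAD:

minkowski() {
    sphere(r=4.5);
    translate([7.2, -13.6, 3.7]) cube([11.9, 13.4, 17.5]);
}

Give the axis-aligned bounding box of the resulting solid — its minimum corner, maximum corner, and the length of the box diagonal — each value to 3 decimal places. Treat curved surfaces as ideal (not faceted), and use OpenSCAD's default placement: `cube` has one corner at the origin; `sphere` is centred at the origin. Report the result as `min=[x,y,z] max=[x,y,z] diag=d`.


A = translate([7.2, -13.6, 3.7]) cube([11.9, 13.4, 17.5]) → bbox [7.2,-13.6,3.7] .. [19.1,-0.2,21.2]
B = sphere(r=4.5) → bbox [-4.5,-4.5,-4.5] .. [4.5,4.5,4.5]
lo = A.lo+B.lo = [7.2-4.5, -13.6-4.5, 3.7-4.5] = [2.700,-18.100,-0.800]
hi = A.hi+B.hi = [19.1+4.5, -0.2+4.5, 21.2+4.5] = [23.600,4.300,25.700]
diag = √(20.9²+22.4²+26.5²) = √1640.82 = 40.507

min=[2.700,-18.100,-0.800] max=[23.600,4.300,25.700] diag=40.507


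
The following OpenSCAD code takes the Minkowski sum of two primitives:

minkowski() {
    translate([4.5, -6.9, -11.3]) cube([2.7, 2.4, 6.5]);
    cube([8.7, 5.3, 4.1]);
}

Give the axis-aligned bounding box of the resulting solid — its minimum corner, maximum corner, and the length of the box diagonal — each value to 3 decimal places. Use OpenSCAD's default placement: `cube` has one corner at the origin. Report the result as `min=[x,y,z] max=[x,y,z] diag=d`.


A = translate([4.5, -6.9, -11.3]) cube([2.7, 2.4, 6.5]) → bbox [4.5,-6.9,-11.3] .. [7.2,-4.5,-4.8]
B = cube([8.7, 5.3, 4.1]) → bbox [0,0,0] .. [8.7,5.3,4.1]
lo = A.lo+B.lo = [4.5+0, -6.9+0, -11.3+0] = [4.500,-6.900,-11.300]
hi = A.hi+B.hi = [7.2+8.7, -4.5+5.3, -4.8+4.1] = [15.900,0.800,-0.700]
diag = √(11.4²+7.7²+10.6²) = √301.61 = 17.367

min=[4.500,-6.900,-11.300] max=[15.900,0.800,-0.700] diag=17.367


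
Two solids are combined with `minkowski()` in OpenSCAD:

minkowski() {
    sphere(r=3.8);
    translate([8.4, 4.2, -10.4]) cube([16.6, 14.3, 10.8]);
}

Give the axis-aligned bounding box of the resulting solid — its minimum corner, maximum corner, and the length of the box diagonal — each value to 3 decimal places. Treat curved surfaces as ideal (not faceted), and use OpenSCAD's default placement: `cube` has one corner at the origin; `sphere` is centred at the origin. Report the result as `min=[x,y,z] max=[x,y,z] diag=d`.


min=[4.600,0.400,-14.200] max=[28.800,22.300,4.200] diag=37.467

A = translate([8.4, 4.2, -10.4]) cube([16.6, 14.3, 10.8]) → bbox [8.4,4.2,-10.4] .. [25,18.5,0.4]
B = sphere(r=3.8) → bbox [-3.8,-3.8,-3.8] .. [3.8,3.8,3.8]
lo = A.lo+B.lo = [8.4-3.8, 4.2-3.8, -10.4-3.8] = [4.600,0.400,-14.200]
hi = A.hi+B.hi = [25+3.8, 18.5+3.8, 0.4+3.8] = [28.800,22.300,4.200]
diag = √(24.2²+21.9²+18.4²) = √1403.81 = 37.467


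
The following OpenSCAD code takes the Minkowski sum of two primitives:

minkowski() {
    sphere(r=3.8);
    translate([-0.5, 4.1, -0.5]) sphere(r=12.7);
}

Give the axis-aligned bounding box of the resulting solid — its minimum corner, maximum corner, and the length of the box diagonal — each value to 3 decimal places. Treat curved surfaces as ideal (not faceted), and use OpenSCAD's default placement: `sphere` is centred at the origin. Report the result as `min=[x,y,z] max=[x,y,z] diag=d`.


A = translate([-0.5, 4.1, -0.5]) sphere(r=12.7) → bbox [-13.2,-8.6,-13.2] .. [12.2,16.8,12.2]
B = sphere(r=3.8) → bbox [-3.8,-3.8,-3.8] .. [3.8,3.8,3.8]
lo = A.lo+B.lo = [-13.2-3.8, -8.6-3.8, -13.2-3.8] = [-17.000,-12.400,-17.000]
hi = A.hi+B.hi = [12.2+3.8, 16.8+3.8, 12.2+3.8] = [16.000,20.600,16.000]
diag = √(33²+33²+33²) = √3267 = 57.158

min=[-17.000,-12.400,-17.000] max=[16.000,20.600,16.000] diag=57.158


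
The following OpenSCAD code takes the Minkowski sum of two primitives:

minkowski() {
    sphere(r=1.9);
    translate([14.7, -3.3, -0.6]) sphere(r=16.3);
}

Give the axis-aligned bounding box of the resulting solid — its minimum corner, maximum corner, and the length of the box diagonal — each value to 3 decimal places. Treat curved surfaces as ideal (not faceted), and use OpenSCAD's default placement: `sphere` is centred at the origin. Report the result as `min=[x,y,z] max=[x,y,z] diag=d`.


A = translate([14.7, -3.3, -0.6]) sphere(r=16.3) → bbox [-1.6,-19.6,-16.9] .. [31,13,15.7]
B = sphere(r=1.9) → bbox [-1.9,-1.9,-1.9] .. [1.9,1.9,1.9]
lo = A.lo+B.lo = [-1.6-1.9, -19.6-1.9, -16.9-1.9] = [-3.500,-21.500,-18.800]
hi = A.hi+B.hi = [31+1.9, 13+1.9, 15.7+1.9] = [32.900,14.900,17.600]
diag = √(36.4²+36.4²+36.4²) = √3974.88 = 63.047

min=[-3.500,-21.500,-18.800] max=[32.900,14.900,17.600] diag=63.047


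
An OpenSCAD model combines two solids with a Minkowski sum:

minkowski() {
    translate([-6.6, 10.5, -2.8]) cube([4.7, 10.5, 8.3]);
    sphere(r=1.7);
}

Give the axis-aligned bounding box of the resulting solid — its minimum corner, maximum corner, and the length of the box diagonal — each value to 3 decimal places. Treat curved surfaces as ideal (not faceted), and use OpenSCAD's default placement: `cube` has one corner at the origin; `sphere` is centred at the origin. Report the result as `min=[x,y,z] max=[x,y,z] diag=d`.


min=[-8.300,8.800,-4.500] max=[-0.200,22.700,7.200] diag=19.892

A = translate([-6.6, 10.5, -2.8]) cube([4.7, 10.5, 8.3]) → bbox [-6.6,10.5,-2.8] .. [-1.9,21,5.5]
B = sphere(r=1.7) → bbox [-1.7,-1.7,-1.7] .. [1.7,1.7,1.7]
lo = A.lo+B.lo = [-6.6-1.7, 10.5-1.7, -2.8-1.7] = [-8.300,8.800,-4.500]
hi = A.hi+B.hi = [-1.9+1.7, 21+1.7, 5.5+1.7] = [-0.200,22.700,7.200]
diag = √(8.1²+13.9²+11.7²) = √395.71 = 19.892


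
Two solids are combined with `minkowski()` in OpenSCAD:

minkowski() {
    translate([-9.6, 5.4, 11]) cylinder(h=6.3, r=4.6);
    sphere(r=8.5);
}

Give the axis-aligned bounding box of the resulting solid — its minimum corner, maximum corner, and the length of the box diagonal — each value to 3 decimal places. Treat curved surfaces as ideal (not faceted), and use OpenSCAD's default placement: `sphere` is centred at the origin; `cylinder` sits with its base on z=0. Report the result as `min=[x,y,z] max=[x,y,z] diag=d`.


A = translate([-9.6, 5.4, 11]) cylinder(h=6.3, r=4.6) → bbox [-14.2,0.8,11] .. [-5,10,17.3]
B = sphere(r=8.5) → bbox [-8.5,-8.5,-8.5] .. [8.5,8.5,8.5]
lo = A.lo+B.lo = [-14.2-8.5, 0.8-8.5, 11-8.5] = [-22.700,-7.700,2.500]
hi = A.hi+B.hi = [-5+8.5, 10+8.5, 17.3+8.5] = [3.500,18.500,25.800]
diag = √(26.2²+26.2²+23.3²) = √1915.77 = 43.770

min=[-22.700,-7.700,2.500] max=[3.500,18.500,25.800] diag=43.770


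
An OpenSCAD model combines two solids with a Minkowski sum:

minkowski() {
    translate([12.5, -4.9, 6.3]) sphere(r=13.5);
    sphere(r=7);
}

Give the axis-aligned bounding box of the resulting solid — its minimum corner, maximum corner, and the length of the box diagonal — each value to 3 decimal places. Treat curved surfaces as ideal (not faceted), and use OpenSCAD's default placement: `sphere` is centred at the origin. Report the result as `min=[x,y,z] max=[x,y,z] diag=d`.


A = translate([12.5, -4.9, 6.3]) sphere(r=13.5) → bbox [-1,-18.4,-7.2] .. [26,8.6,19.8]
B = sphere(r=7) → bbox [-7,-7,-7] .. [7,7,7]
lo = A.lo+B.lo = [-1-7, -18.4-7, -7.2-7] = [-8.000,-25.400,-14.200]
hi = A.hi+B.hi = [26+7, 8.6+7, 19.8+7] = [33.000,15.600,26.800]
diag = √(41²+41²+41²) = √5043 = 71.014

min=[-8.000,-25.400,-14.200] max=[33.000,15.600,26.800] diag=71.014


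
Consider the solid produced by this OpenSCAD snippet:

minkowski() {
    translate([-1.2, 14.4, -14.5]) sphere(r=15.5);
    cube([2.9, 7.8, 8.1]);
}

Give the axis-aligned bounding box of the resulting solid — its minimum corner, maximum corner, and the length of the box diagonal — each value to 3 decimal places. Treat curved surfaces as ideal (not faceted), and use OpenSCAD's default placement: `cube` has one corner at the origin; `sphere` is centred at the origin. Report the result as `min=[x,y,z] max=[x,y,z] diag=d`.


min=[-16.700,-1.100,-30.000] max=[17.200,37.700,9.100] diag=64.680

A = translate([-1.2, 14.4, -14.5]) sphere(r=15.5) → bbox [-16.7,-1.1,-30] .. [14.3,29.9,1]
B = cube([2.9, 7.8, 8.1]) → bbox [0,0,0] .. [2.9,7.8,8.1]
lo = A.lo+B.lo = [-16.7+0, -1.1+0, -30+0] = [-16.700,-1.100,-30.000]
hi = A.hi+B.hi = [14.3+2.9, 29.9+7.8, 1+8.1] = [17.200,37.700,9.100]
diag = √(33.9²+38.8²+39.1²) = √4183.46 = 64.680
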